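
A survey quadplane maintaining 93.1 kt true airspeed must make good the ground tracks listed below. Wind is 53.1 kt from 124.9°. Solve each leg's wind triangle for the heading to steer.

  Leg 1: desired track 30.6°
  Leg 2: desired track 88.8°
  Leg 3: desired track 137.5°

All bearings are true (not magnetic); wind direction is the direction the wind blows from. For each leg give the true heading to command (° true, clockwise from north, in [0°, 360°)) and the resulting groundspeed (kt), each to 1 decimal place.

Leg 1: desired track 30.6°; wind correction +34.7° → command heading 65.3°, groundspeed 80.6 kt
Leg 2: desired track 88.8°; wind correction +19.6° → command heading 108.4°, groundspeed 44.8 kt
Leg 3: desired track 137.5°; wind correction -7.1° → command heading 130.4°, groundspeed 40.6 kt

Leg 1: heading=65.3°, groundspeed=80.6 kt
Leg 2: heading=108.4°, groundspeed=44.8 kt
Leg 3: heading=130.4°, groundspeed=40.6 kt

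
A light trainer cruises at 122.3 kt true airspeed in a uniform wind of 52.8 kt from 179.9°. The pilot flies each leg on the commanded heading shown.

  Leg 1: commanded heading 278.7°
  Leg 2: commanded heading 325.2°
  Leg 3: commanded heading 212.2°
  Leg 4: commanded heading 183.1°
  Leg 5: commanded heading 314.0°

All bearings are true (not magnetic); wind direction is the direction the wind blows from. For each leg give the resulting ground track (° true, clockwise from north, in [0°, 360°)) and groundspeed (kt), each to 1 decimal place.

Leg 1: track=300.5°, groundspeed=140.4 kt
Leg 2: track=335.5°, groundspeed=168.4 kt
Leg 3: track=232.2°, groundspeed=82.6 kt
Leg 4: track=185.5°, groundspeed=69.6 kt
Leg 5: track=327.4°, groundspeed=163.5 kt

Leg 1: heading 278.7°; drift +21.8° → track 300.5°, groundspeed 140.4 kt
Leg 2: heading 325.2°; drift +10.3° → track 335.5°, groundspeed 168.4 kt
Leg 3: heading 212.2°; drift +20.0° → track 232.2°, groundspeed 82.6 kt
Leg 4: heading 183.1°; drift +2.4° → track 185.5°, groundspeed 69.6 kt
Leg 5: heading 314.0°; drift +13.4° → track 327.4°, groundspeed 163.5 kt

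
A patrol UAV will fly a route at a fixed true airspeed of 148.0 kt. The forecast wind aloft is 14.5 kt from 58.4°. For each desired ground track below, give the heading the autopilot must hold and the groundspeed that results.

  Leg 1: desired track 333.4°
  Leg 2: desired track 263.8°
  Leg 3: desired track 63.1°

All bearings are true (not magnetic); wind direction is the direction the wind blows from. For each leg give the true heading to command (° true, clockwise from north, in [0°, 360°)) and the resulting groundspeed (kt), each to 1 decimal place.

Leg 1: heading=339.0°, groundspeed=146.0 kt
Leg 2: heading=266.2°, groundspeed=161.0 kt
Leg 3: heading=62.6°, groundspeed=133.5 kt

Leg 1: desired track 333.4°; wind correction +5.6° → command heading 339.0°, groundspeed 146.0 kt
Leg 2: desired track 263.8°; wind correction +2.4° → command heading 266.2°, groundspeed 161.0 kt
Leg 3: desired track 63.1°; wind correction -0.5° → command heading 62.6°, groundspeed 133.5 kt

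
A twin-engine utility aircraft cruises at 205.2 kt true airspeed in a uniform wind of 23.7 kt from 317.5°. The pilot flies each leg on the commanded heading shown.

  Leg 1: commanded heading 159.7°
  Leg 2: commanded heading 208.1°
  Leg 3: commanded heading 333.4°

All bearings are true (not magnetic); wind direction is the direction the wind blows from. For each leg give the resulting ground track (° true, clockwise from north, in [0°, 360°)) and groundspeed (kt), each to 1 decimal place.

Leg 1: track=157.4°, groundspeed=227.3 kt
Leg 2: track=202.1°, groundspeed=214.2 kt
Leg 3: track=335.4°, groundspeed=182.5 kt

Leg 1: heading 159.7°; drift -2.3° → track 157.4°, groundspeed 227.3 kt
Leg 2: heading 208.1°; drift -6.0° → track 202.1°, groundspeed 214.2 kt
Leg 3: heading 333.4°; drift +2.0° → track 335.4°, groundspeed 182.5 kt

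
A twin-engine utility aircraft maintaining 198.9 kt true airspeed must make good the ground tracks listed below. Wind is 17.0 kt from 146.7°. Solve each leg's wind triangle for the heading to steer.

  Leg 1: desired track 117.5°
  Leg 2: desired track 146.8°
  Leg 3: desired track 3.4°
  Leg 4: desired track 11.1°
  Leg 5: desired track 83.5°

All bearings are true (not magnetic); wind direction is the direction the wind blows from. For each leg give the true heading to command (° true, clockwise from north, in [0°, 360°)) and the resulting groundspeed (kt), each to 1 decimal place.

Leg 1: heading=119.9°, groundspeed=183.9 kt
Leg 2: heading=146.8°, groundspeed=181.9 kt
Leg 3: heading=6.3°, groundspeed=212.3 kt
Leg 4: heading=14.5°, groundspeed=210.7 kt
Leg 5: heading=87.9°, groundspeed=190.7 kt

Leg 1: desired track 117.5°; wind correction +2.4° → command heading 119.9°, groundspeed 183.9 kt
Leg 2: desired track 146.8°; wind correction +0.0° → command heading 146.8°, groundspeed 181.9 kt
Leg 3: desired track 3.4°; wind correction +2.9° → command heading 6.3°, groundspeed 212.3 kt
Leg 4: desired track 11.1°; wind correction +3.4° → command heading 14.5°, groundspeed 210.7 kt
Leg 5: desired track 83.5°; wind correction +4.4° → command heading 87.9°, groundspeed 190.7 kt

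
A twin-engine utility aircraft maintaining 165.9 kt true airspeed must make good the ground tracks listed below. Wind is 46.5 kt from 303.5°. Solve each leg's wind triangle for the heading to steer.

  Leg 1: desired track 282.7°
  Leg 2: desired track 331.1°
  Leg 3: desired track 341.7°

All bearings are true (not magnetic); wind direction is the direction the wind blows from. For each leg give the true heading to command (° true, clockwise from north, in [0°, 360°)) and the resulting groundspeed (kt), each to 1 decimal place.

Leg 1: desired track 282.7°; wind correction +5.7° → command heading 288.4°, groundspeed 121.6 kt
Leg 2: desired track 331.1°; wind correction -7.5° → command heading 323.6°, groundspeed 123.3 kt
Leg 3: desired track 341.7°; wind correction -10.0° → command heading 331.7°, groundspeed 126.8 kt

Leg 1: heading=288.4°, groundspeed=121.6 kt
Leg 2: heading=323.6°, groundspeed=123.3 kt
Leg 3: heading=331.7°, groundspeed=126.8 kt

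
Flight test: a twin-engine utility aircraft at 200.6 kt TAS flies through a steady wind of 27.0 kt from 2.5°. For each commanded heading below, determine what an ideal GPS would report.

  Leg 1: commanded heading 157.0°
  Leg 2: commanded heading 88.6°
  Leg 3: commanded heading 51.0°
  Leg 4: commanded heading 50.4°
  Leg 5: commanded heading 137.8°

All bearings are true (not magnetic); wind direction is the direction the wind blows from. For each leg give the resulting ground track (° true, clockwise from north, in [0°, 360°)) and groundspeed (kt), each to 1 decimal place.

Leg 1: track=160.0°, groundspeed=225.3 kt
Leg 2: track=96.3°, groundspeed=200.6 kt
Leg 3: track=57.3°, groundspeed=183.8 kt
Leg 4: track=56.7°, groundspeed=183.6 kt
Leg 5: track=142.7°, groundspeed=220.6 kt

Leg 1: heading 157.0°; drift +3.0° → track 160.0°, groundspeed 225.3 kt
Leg 2: heading 88.6°; drift +7.7° → track 96.3°, groundspeed 200.6 kt
Leg 3: heading 51.0°; drift +6.3° → track 57.3°, groundspeed 183.8 kt
Leg 4: heading 50.4°; drift +6.3° → track 56.7°, groundspeed 183.6 kt
Leg 5: heading 137.8°; drift +4.9° → track 142.7°, groundspeed 220.6 kt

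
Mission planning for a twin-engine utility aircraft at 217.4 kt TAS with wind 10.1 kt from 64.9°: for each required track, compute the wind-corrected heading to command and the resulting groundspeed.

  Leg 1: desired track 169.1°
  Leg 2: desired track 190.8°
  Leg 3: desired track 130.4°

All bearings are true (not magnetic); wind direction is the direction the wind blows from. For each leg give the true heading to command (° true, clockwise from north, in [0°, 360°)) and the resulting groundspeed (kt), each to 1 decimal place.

Leg 1: desired track 169.1°; wind correction -2.6° → command heading 166.5°, groundspeed 219.7 kt
Leg 2: desired track 190.8°; wind correction -2.2° → command heading 188.6°, groundspeed 223.2 kt
Leg 3: desired track 130.4°; wind correction -2.4° → command heading 128.0°, groundspeed 213.0 kt

Leg 1: heading=166.5°, groundspeed=219.7 kt
Leg 2: heading=188.6°, groundspeed=223.2 kt
Leg 3: heading=128.0°, groundspeed=213.0 kt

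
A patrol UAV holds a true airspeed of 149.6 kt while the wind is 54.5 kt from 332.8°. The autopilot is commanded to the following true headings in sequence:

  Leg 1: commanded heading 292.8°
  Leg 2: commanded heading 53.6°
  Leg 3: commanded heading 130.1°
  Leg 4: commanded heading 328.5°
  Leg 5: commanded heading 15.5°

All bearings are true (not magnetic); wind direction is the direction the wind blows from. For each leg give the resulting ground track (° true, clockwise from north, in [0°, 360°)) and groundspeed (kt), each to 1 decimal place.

Leg 1: track=274.8°, groundspeed=113.4 kt
Leg 2: track=74.5°, groundspeed=150.8 kt
Leg 3: track=136.1°, groundspeed=201.0 kt
Leg 4: track=326.0°, groundspeed=95.3 kt
Leg 5: track=34.1°, groundspeed=115.6 kt

Leg 1: heading 292.8°; drift -18.0° → track 274.8°, groundspeed 113.4 kt
Leg 2: heading 53.6°; drift +20.9° → track 74.5°, groundspeed 150.8 kt
Leg 3: heading 130.1°; drift +6.0° → track 136.1°, groundspeed 201.0 kt
Leg 4: heading 328.5°; drift -2.5° → track 326.0°, groundspeed 95.3 kt
Leg 5: heading 15.5°; drift +18.6° → track 34.1°, groundspeed 115.6 kt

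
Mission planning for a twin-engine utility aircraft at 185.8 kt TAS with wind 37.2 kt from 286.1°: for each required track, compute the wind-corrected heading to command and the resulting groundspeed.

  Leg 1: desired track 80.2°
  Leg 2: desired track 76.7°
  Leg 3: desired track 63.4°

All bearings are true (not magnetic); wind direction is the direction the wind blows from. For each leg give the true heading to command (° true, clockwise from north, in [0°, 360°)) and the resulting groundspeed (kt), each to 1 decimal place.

Leg 1: desired track 80.2°; wind correction -5.0° → command heading 75.2°, groundspeed 218.6 kt
Leg 2: desired track 76.7°; wind correction -5.6° → command heading 71.1°, groundspeed 217.3 kt
Leg 3: desired track 63.4°; wind correction -7.8° → command heading 55.6°, groundspeed 211.4 kt

Leg 1: heading=75.2°, groundspeed=218.6 kt
Leg 2: heading=71.1°, groundspeed=217.3 kt
Leg 3: heading=55.6°, groundspeed=211.4 kt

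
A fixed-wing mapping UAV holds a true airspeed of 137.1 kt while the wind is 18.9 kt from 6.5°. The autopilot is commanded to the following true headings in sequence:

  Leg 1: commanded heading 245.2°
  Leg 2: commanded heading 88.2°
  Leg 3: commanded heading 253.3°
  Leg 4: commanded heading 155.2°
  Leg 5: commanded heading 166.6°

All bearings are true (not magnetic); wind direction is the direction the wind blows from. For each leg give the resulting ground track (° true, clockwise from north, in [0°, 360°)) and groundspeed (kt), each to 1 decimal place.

Leg 1: heading 245.2°; drift -6.3° → track 238.9°, groundspeed 147.8 kt
Leg 2: heading 88.2°; drift +7.9° → track 96.1°, groundspeed 135.7 kt
Leg 3: heading 253.3°; drift -6.9° → track 246.4°, groundspeed 145.6 kt
Leg 4: heading 155.2°; drift +3.7° → track 158.9°, groundspeed 153.6 kt
Leg 5: heading 166.6°; drift +2.4° → track 169.0°, groundspeed 155.0 kt

Leg 1: track=238.9°, groundspeed=147.8 kt
Leg 2: track=96.1°, groundspeed=135.7 kt
Leg 3: track=246.4°, groundspeed=145.6 kt
Leg 4: track=158.9°, groundspeed=153.6 kt
Leg 5: track=169.0°, groundspeed=155.0 kt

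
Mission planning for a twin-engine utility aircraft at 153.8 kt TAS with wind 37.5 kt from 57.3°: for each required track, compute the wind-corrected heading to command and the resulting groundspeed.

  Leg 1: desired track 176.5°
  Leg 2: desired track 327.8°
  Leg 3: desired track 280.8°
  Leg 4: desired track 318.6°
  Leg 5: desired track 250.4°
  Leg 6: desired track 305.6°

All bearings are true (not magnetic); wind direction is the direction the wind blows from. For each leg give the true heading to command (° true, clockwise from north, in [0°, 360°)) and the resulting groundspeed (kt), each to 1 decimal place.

Leg 1: desired track 176.5°; wind correction -12.3° → command heading 164.2°, groundspeed 168.6 kt
Leg 2: desired track 327.8°; wind correction +14.1° → command heading 341.9°, groundspeed 148.8 kt
Leg 3: desired track 280.8°; wind correction +9.7° → command heading 290.5°, groundspeed 178.8 kt
Leg 4: desired track 318.6°; wind correction +13.9° → command heading 332.5°, groundspeed 154.9 kt
Leg 5: desired track 250.4°; wind correction +3.2° → command heading 253.6°, groundspeed 190.1 kt
Leg 6: desired track 305.6°; wind correction +13.1° → command heading 318.7°, groundspeed 163.7 kt

Leg 1: heading=164.2°, groundspeed=168.6 kt
Leg 2: heading=341.9°, groundspeed=148.8 kt
Leg 3: heading=290.5°, groundspeed=178.8 kt
Leg 4: heading=332.5°, groundspeed=154.9 kt
Leg 5: heading=253.6°, groundspeed=190.1 kt
Leg 6: heading=318.7°, groundspeed=163.7 kt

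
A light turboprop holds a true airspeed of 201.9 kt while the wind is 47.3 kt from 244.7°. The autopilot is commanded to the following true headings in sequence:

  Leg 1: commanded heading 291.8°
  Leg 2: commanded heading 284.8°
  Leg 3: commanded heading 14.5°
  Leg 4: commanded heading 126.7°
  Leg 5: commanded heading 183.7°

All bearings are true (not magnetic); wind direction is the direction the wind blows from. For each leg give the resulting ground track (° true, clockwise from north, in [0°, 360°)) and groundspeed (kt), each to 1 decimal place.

Leg 1: heading 291.8°; drift +11.5° → track 303.3°, groundspeed 173.2 kt
Leg 2: heading 284.8°; drift +10.4° → track 295.2°, groundspeed 168.5 kt
Leg 3: heading 14.5°; drift +8.9° → track 23.4°, groundspeed 235.0 kt
Leg 4: heading 126.7°; drift -10.6° → track 116.1°, groundspeed 228.0 kt
Leg 5: heading 183.7°; drift -13.0° → track 170.7°, groundspeed 183.7 kt

Leg 1: track=303.3°, groundspeed=173.2 kt
Leg 2: track=295.2°, groundspeed=168.5 kt
Leg 3: track=23.4°, groundspeed=235.0 kt
Leg 4: track=116.1°, groundspeed=228.0 kt
Leg 5: track=170.7°, groundspeed=183.7 kt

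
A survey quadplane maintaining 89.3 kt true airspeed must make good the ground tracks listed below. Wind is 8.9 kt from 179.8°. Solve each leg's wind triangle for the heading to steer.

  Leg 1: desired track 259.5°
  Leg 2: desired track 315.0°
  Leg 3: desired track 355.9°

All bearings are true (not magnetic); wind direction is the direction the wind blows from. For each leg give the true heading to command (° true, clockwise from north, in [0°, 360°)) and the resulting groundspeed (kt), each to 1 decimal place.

Leg 1: heading=253.9°, groundspeed=87.3 kt
Leg 2: heading=311.0°, groundspeed=95.4 kt
Leg 3: heading=355.5°, groundspeed=98.2 kt

Leg 1: desired track 259.5°; wind correction -5.6° → command heading 253.9°, groundspeed 87.3 kt
Leg 2: desired track 315.0°; wind correction -4.0° → command heading 311.0°, groundspeed 95.4 kt
Leg 3: desired track 355.9°; wind correction -0.4° → command heading 355.5°, groundspeed 98.2 kt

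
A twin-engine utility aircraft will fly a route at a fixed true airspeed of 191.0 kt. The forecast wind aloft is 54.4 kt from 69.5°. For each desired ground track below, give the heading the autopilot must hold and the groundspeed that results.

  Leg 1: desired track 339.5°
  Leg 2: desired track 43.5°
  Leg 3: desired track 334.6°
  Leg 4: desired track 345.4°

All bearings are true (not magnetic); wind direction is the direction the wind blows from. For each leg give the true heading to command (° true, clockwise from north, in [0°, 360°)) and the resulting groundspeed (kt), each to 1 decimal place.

Leg 1: desired track 339.5°; wind correction +16.5° → command heading 356.0°, groundspeed 183.1 kt
Leg 2: desired track 43.5°; wind correction +7.2° → command heading 50.7°, groundspeed 140.6 kt
Leg 3: desired track 334.6°; wind correction +16.5° → command heading 351.1°, groundspeed 187.8 kt
Leg 4: desired track 345.4°; wind correction +16.5° → command heading 1.9°, groundspeed 177.6 kt

Leg 1: heading=356.0°, groundspeed=183.1 kt
Leg 2: heading=50.7°, groundspeed=140.6 kt
Leg 3: heading=351.1°, groundspeed=187.8 kt
Leg 4: heading=1.9°, groundspeed=177.6 kt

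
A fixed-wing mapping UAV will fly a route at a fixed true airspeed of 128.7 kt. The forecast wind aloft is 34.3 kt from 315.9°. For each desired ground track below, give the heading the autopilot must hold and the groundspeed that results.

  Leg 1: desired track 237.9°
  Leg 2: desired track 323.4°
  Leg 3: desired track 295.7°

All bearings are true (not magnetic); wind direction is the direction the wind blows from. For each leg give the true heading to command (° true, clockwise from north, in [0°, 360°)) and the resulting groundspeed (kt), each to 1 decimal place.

Leg 1: desired track 237.9°; wind correction +15.1° → command heading 253.0°, groundspeed 117.1 kt
Leg 2: desired track 323.4°; wind correction -2.0° → command heading 321.4°, groundspeed 94.6 kt
Leg 3: desired track 295.7°; wind correction +5.3° → command heading 301.0°, groundspeed 96.0 kt

Leg 1: heading=253.0°, groundspeed=117.1 kt
Leg 2: heading=321.4°, groundspeed=94.6 kt
Leg 3: heading=301.0°, groundspeed=96.0 kt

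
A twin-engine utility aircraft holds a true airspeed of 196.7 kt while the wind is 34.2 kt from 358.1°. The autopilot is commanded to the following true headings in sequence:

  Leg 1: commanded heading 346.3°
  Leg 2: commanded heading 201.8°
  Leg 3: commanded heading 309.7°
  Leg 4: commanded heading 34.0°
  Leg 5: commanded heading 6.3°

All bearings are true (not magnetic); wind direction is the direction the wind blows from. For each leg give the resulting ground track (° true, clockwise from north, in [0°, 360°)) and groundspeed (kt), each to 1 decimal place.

Leg 1: heading 346.3°; drift -2.5° → track 343.8°, groundspeed 163.4 kt
Leg 2: heading 201.8°; drift -3.5° → track 198.3°, groundspeed 228.4 kt
Leg 3: heading 309.7°; drift -8.4° → track 301.3°, groundspeed 175.9 kt
Leg 4: heading 34.0°; drift +6.8° → track 40.8°, groundspeed 170.2 kt
Leg 5: heading 6.3°; drift +1.7° → track 8.0°, groundspeed 162.9 kt

Leg 1: track=343.8°, groundspeed=163.4 kt
Leg 2: track=198.3°, groundspeed=228.4 kt
Leg 3: track=301.3°, groundspeed=175.9 kt
Leg 4: track=40.8°, groundspeed=170.2 kt
Leg 5: track=8.0°, groundspeed=162.9 kt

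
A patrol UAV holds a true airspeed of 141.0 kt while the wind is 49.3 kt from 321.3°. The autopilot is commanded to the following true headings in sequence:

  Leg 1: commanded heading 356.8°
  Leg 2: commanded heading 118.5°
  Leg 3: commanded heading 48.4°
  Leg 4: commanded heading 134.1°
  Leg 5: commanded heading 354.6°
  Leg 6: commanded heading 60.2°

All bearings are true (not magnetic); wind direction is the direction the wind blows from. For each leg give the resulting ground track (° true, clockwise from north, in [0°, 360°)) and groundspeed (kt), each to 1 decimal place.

Leg 1: heading 356.8°; drift +15.8° → track 12.6°, groundspeed 104.8 kt
Leg 2: heading 118.5°; drift +5.9° → track 124.4°, groundspeed 187.4 kt
Leg 3: heading 48.4°; drift +19.6° → track 68.0°, groundspeed 147.0 kt
Leg 4: heading 134.1°; drift +1.9° → track 136.0°, groundspeed 190.0 kt
Leg 5: heading 354.6°; drift +15.2° → track 9.8°, groundspeed 103.4 kt
Leg 6: heading 60.2°; drift +18.1° → track 78.3°, groundspeed 156.4 kt

Leg 1: track=12.6°, groundspeed=104.8 kt
Leg 2: track=124.4°, groundspeed=187.4 kt
Leg 3: track=68.0°, groundspeed=147.0 kt
Leg 4: track=136.0°, groundspeed=190.0 kt
Leg 5: track=9.8°, groundspeed=103.4 kt
Leg 6: track=78.3°, groundspeed=156.4 kt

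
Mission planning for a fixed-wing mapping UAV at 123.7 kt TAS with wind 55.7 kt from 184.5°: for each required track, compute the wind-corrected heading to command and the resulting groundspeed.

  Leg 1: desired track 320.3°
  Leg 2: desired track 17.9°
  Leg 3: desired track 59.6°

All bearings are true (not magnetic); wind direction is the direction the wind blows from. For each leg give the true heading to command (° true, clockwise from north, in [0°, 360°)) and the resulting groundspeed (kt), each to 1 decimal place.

Leg 1: desired track 320.3°; wind correction -18.3° → command heading 302.0°, groundspeed 157.4 kt
Leg 2: desired track 17.9°; wind correction +6.0° → command heading 23.9°, groundspeed 177.2 kt
Leg 3: desired track 59.6°; wind correction +21.7° → command heading 81.3°, groundspeed 146.8 kt

Leg 1: heading=302.0°, groundspeed=157.4 kt
Leg 2: heading=23.9°, groundspeed=177.2 kt
Leg 3: heading=81.3°, groundspeed=146.8 kt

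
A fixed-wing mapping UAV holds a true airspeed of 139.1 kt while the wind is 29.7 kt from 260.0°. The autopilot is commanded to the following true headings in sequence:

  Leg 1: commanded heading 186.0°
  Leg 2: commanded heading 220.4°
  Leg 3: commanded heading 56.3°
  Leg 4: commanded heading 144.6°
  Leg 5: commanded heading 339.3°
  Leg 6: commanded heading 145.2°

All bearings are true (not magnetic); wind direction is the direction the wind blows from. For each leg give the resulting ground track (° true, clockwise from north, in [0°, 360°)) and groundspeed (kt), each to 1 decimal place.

Leg 1: track=173.7°, groundspeed=134.0 kt
Leg 2: track=211.1°, groundspeed=117.7 kt
Leg 3: track=60.4°, groundspeed=166.7 kt
Leg 4: track=134.6°, groundspeed=154.2 kt
Leg 5: track=351.6°, groundspeed=136.7 kt
Leg 6: track=135.1°, groundspeed=153.9 kt

Leg 1: heading 186.0°; drift -12.3° → track 173.7°, groundspeed 134.0 kt
Leg 2: heading 220.4°; drift -9.3° → track 211.1°, groundspeed 117.7 kt
Leg 3: heading 56.3°; drift +4.1° → track 60.4°, groundspeed 166.7 kt
Leg 4: heading 144.6°; drift -10.0° → track 134.6°, groundspeed 154.2 kt
Leg 5: heading 339.3°; drift +12.3° → track 351.6°, groundspeed 136.7 kt
Leg 6: heading 145.2°; drift -10.1° → track 135.1°, groundspeed 153.9 kt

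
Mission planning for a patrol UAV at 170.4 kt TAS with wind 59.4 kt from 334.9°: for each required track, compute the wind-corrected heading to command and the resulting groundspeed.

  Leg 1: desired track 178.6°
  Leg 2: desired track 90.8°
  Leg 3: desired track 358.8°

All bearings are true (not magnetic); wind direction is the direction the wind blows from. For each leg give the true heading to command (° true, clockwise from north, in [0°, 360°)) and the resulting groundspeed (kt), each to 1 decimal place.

Leg 1: heading=186.7°, groundspeed=223.1 kt
Leg 2: heading=72.5°, groundspeed=187.8 kt
Leg 3: heading=350.7°, groundspeed=114.4 kt

Leg 1: desired track 178.6°; wind correction +8.1° → command heading 186.7°, groundspeed 223.1 kt
Leg 2: desired track 90.8°; wind correction -18.3° → command heading 72.5°, groundspeed 187.8 kt
Leg 3: desired track 358.8°; wind correction -8.1° → command heading 350.7°, groundspeed 114.4 kt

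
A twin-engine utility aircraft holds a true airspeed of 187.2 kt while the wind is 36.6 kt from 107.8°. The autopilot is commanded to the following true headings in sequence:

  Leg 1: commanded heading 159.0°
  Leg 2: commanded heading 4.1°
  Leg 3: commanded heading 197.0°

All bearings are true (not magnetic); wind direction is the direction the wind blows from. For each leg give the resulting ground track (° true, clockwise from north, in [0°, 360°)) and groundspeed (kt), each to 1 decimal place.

Leg 1: heading 159.0°; drift +9.9° → track 168.9°, groundspeed 166.7 kt
Leg 2: heading 4.1°; drift -10.3° → track 353.8°, groundspeed 199.1 kt
Leg 3: heading 197.0°; drift +11.1° → track 208.1°, groundspeed 190.2 kt

Leg 1: track=168.9°, groundspeed=166.7 kt
Leg 2: track=353.8°, groundspeed=199.1 kt
Leg 3: track=208.1°, groundspeed=190.2 kt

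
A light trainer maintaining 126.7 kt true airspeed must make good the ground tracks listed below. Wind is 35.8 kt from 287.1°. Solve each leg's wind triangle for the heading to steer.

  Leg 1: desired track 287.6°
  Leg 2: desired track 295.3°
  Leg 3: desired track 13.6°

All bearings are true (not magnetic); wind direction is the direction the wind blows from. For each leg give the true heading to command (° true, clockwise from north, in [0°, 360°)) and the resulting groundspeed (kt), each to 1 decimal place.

Leg 1: desired track 287.6°; wind correction -0.1° → command heading 287.5°, groundspeed 90.9 kt
Leg 2: desired track 295.3°; wind correction -2.3° → command heading 293.0°, groundspeed 91.2 kt
Leg 3: desired track 13.6°; wind correction -16.4° → command heading 357.2°, groundspeed 119.4 kt

Leg 1: heading=287.5°, groundspeed=90.9 kt
Leg 2: heading=293.0°, groundspeed=91.2 kt
Leg 3: heading=357.2°, groundspeed=119.4 kt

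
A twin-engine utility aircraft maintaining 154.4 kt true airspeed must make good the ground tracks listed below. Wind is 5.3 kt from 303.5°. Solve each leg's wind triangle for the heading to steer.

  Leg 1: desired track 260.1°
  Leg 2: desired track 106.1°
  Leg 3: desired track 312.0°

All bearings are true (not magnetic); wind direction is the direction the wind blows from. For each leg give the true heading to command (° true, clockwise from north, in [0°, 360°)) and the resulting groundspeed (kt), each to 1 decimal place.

Leg 1: desired track 260.1°; wind correction +1.4° → command heading 261.5°, groundspeed 150.5 kt
Leg 2: desired track 106.1°; wind correction -0.6° → command heading 105.5°, groundspeed 159.4 kt
Leg 3: desired track 312.0°; wind correction -0.3° → command heading 311.7°, groundspeed 149.2 kt

Leg 1: heading=261.5°, groundspeed=150.5 kt
Leg 2: heading=105.5°, groundspeed=159.4 kt
Leg 3: heading=311.7°, groundspeed=149.2 kt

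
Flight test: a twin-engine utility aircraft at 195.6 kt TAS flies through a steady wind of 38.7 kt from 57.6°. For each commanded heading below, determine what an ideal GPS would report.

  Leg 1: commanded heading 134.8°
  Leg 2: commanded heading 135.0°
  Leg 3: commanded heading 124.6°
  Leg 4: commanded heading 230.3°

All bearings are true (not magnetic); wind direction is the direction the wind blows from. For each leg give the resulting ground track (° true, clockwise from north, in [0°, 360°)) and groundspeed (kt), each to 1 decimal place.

Leg 1: heading 134.8°; drift +11.4° → track 146.2°, groundspeed 190.8 kt
Leg 2: heading 135.0°; drift +11.4° → track 146.4°, groundspeed 190.9 kt
Leg 3: heading 124.6°; drift +11.2° → track 135.8°, groundspeed 184.0 kt
Leg 4: heading 230.3°; drift +1.2° → track 231.5°, groundspeed 234.0 kt

Leg 1: track=146.2°, groundspeed=190.8 kt
Leg 2: track=146.4°, groundspeed=190.9 kt
Leg 3: track=135.8°, groundspeed=184.0 kt
Leg 4: track=231.5°, groundspeed=234.0 kt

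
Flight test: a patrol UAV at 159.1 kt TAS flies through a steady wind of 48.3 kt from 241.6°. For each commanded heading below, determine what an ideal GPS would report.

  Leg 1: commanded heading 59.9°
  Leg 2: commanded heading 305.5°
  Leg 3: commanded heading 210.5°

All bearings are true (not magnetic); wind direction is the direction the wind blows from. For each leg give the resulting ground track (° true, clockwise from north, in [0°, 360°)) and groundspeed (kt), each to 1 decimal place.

Leg 1: heading 59.9°; drift +0.4° → track 60.3°, groundspeed 207.4 kt
Leg 2: heading 305.5°; drift +17.5° → track 323.0°, groundspeed 144.5 kt
Leg 3: heading 210.5°; drift -12.0° → track 198.5°, groundspeed 120.4 kt

Leg 1: track=60.3°, groundspeed=207.4 kt
Leg 2: track=323.0°, groundspeed=144.5 kt
Leg 3: track=198.5°, groundspeed=120.4 kt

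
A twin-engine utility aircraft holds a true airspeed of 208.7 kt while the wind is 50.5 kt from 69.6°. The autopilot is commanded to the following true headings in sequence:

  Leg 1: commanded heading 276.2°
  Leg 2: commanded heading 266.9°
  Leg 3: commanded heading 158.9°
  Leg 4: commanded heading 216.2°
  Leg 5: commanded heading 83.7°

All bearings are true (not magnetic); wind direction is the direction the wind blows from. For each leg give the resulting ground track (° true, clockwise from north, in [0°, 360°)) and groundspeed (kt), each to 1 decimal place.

Leg 1: heading 276.2°; drift -5.1° → track 271.1°, groundspeed 254.9 kt
Leg 2: heading 266.9°; drift -3.3° → track 263.6°, groundspeed 257.4 kt
Leg 3: heading 158.9°; drift +13.6° → track 172.5°, groundspeed 214.1 kt
Leg 4: heading 216.2°; drift +6.3° → track 222.5°, groundspeed 252.4 kt
Leg 5: heading 83.7°; drift +4.4° → track 88.1°, groundspeed 160.2 kt

Leg 1: track=271.1°, groundspeed=254.9 kt
Leg 2: track=263.6°, groundspeed=257.4 kt
Leg 3: track=172.5°, groundspeed=214.1 kt
Leg 4: track=222.5°, groundspeed=252.4 kt
Leg 5: track=88.1°, groundspeed=160.2 kt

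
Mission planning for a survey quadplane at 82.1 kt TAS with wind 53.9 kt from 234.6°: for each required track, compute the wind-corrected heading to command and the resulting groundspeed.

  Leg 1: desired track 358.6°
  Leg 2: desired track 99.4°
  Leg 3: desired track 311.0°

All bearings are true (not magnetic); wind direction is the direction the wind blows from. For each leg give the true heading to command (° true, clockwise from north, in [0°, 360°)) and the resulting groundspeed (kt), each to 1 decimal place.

Leg 1: heading=325.6°, groundspeed=99.0 kt
Leg 2: heading=127.0°, groundspeed=111.0 kt
Leg 3: heading=271.3°, groundspeed=50.5 kt

Leg 1: desired track 358.6°; wind correction -33.0° → command heading 325.6°, groundspeed 99.0 kt
Leg 2: desired track 99.4°; wind correction +27.6° → command heading 127.0°, groundspeed 111.0 kt
Leg 3: desired track 311.0°; wind correction -39.7° → command heading 271.3°, groundspeed 50.5 kt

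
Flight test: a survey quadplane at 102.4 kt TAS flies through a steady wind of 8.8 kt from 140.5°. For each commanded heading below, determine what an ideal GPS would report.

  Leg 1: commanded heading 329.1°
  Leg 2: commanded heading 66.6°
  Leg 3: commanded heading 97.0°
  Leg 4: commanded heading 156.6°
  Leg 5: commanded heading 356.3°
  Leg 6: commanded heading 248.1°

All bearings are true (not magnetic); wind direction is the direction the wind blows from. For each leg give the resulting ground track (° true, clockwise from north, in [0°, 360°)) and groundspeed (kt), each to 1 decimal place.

Leg 1: heading 329.1°; drift -0.7° → track 328.4°, groundspeed 111.1 kt
Leg 2: heading 66.6°; drift -4.8° → track 61.8°, groundspeed 100.3 kt
Leg 3: heading 97.0°; drift -3.6° → track 93.4°, groundspeed 96.2 kt
Leg 4: heading 156.6°; drift +1.5° → track 158.1°, groundspeed 94.0 kt
Leg 5: heading 356.3°; drift -2.7° → track 353.6°, groundspeed 109.7 kt
Leg 6: heading 248.1°; drift +4.6° → track 252.7°, groundspeed 105.4 kt

Leg 1: track=328.4°, groundspeed=111.1 kt
Leg 2: track=61.8°, groundspeed=100.3 kt
Leg 3: track=93.4°, groundspeed=96.2 kt
Leg 4: track=158.1°, groundspeed=94.0 kt
Leg 5: track=353.6°, groundspeed=109.7 kt
Leg 6: track=252.7°, groundspeed=105.4 kt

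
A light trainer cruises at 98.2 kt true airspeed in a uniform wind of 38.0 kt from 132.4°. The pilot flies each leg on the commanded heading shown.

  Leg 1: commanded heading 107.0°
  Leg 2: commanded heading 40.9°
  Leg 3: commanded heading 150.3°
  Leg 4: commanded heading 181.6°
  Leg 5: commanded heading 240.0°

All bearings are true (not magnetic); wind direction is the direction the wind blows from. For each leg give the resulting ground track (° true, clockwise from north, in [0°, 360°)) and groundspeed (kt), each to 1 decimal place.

Leg 1: track=92.7°, groundspeed=65.9 kt
Leg 2: track=19.9°, groundspeed=106.2 kt
Leg 3: track=161.0°, groundspeed=63.1 kt
Leg 4: track=203.0°, groundspeed=78.8 kt
Leg 5: track=258.3°, groundspeed=115.5 kt

Leg 1: heading 107.0°; drift -14.3° → track 92.7°, groundspeed 65.9 kt
Leg 2: heading 40.9°; drift -21.0° → track 19.9°, groundspeed 106.2 kt
Leg 3: heading 150.3°; drift +10.7° → track 161.0°, groundspeed 63.1 kt
Leg 4: heading 181.6°; drift +21.4° → track 203.0°, groundspeed 78.8 kt
Leg 5: heading 240.0°; drift +18.3° → track 258.3°, groundspeed 115.5 kt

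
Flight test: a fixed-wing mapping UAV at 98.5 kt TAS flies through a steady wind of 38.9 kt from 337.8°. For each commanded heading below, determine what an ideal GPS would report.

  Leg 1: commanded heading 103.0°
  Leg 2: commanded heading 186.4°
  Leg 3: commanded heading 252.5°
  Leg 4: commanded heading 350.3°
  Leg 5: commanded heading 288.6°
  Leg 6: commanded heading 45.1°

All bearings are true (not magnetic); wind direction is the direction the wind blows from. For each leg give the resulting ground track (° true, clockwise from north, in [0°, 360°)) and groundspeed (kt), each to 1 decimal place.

Leg 1: heading 103.0°; drift +14.7° → track 117.7°, groundspeed 125.0 kt
Leg 2: heading 186.4°; drift -8.0° → track 178.4°, groundspeed 134.0 kt
Leg 3: heading 252.5°; drift -22.1° → track 230.4°, groundspeed 102.9 kt
Leg 4: heading 350.3°; drift +7.9° → track 358.2°, groundspeed 61.1 kt
Leg 5: heading 288.6°; drift -21.9° → track 266.7°, groundspeed 78.8 kt
Leg 6: heading 45.1°; drift +23.3° → track 68.4°, groundspeed 90.9 kt

Leg 1: track=117.7°, groundspeed=125.0 kt
Leg 2: track=178.4°, groundspeed=134.0 kt
Leg 3: track=230.4°, groundspeed=102.9 kt
Leg 4: track=358.2°, groundspeed=61.1 kt
Leg 5: track=266.7°, groundspeed=78.8 kt
Leg 6: track=68.4°, groundspeed=90.9 kt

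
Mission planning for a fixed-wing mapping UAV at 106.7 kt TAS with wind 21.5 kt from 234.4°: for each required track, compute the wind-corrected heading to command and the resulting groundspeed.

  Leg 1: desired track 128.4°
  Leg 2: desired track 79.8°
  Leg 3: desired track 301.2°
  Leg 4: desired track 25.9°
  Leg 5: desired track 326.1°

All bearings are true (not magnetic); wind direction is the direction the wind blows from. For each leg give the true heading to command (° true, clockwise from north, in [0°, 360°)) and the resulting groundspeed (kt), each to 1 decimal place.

Leg 1: desired track 128.4°; wind correction +11.2° → command heading 139.6°, groundspeed 110.6 kt
Leg 2: desired track 79.8°; wind correction +5.0° → command heading 84.8°, groundspeed 125.7 kt
Leg 3: desired track 301.2°; wind correction -10.7° → command heading 290.5°, groundspeed 96.4 kt
Leg 4: desired track 25.9°; wind correction -5.5° → command heading 20.4°, groundspeed 125.1 kt
Leg 5: desired track 326.1°; wind correction -11.6° → command heading 314.5°, groundspeed 105.2 kt

Leg 1: heading=139.6°, groundspeed=110.6 kt
Leg 2: heading=84.8°, groundspeed=125.7 kt
Leg 3: heading=290.5°, groundspeed=96.4 kt
Leg 4: heading=20.4°, groundspeed=125.1 kt
Leg 5: heading=314.5°, groundspeed=105.2 kt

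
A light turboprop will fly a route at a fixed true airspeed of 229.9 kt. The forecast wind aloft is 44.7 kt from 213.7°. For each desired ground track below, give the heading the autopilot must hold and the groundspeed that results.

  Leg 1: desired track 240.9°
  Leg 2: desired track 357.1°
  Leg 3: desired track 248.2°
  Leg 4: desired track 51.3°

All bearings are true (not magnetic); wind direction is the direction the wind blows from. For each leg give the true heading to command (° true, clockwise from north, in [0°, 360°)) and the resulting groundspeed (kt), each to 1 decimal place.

Leg 1: heading=235.8°, groundspeed=189.2 kt
Leg 2: heading=350.4°, groundspeed=264.2 kt
Leg 3: heading=241.9°, groundspeed=191.7 kt
Leg 4: heading=54.7°, groundspeed=272.1 kt

Leg 1: desired track 240.9°; wind correction -5.1° → command heading 235.8°, groundspeed 189.2 kt
Leg 2: desired track 357.1°; wind correction -6.7° → command heading 350.4°, groundspeed 264.2 kt
Leg 3: desired track 248.2°; wind correction -6.3° → command heading 241.9°, groundspeed 191.7 kt
Leg 4: desired track 51.3°; wind correction +3.4° → command heading 54.7°, groundspeed 272.1 kt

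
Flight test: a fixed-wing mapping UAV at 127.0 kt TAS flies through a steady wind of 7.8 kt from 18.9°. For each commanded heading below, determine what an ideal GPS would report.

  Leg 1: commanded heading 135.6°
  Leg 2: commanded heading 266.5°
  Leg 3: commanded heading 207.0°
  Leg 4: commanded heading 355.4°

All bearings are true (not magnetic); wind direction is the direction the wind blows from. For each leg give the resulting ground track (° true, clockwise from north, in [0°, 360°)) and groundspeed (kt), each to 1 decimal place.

Leg 1: track=138.7°, groundspeed=130.7 kt
Leg 2: track=263.3°, groundspeed=130.2 kt
Leg 3: track=206.5°, groundspeed=134.7 kt
Leg 4: track=353.9°, groundspeed=119.9 kt

Leg 1: heading 135.6°; drift +3.1° → track 138.7°, groundspeed 130.7 kt
Leg 2: heading 266.5°; drift -3.2° → track 263.3°, groundspeed 130.2 kt
Leg 3: heading 207.0°; drift -0.5° → track 206.5°, groundspeed 134.7 kt
Leg 4: heading 355.4°; drift -1.5° → track 353.9°, groundspeed 119.9 kt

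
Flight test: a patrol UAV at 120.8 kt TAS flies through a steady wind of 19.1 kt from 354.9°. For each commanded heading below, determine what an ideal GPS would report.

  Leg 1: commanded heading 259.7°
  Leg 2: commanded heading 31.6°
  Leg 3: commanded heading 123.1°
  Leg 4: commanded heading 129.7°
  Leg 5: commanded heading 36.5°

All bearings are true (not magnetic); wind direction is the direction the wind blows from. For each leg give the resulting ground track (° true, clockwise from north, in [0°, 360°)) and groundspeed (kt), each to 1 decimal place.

Leg 1: track=250.9°, groundspeed=124.0 kt
Leg 2: track=37.8°, groundspeed=106.1 kt
Leg 3: track=129.6°, groundspeed=133.5 kt
Leg 4: track=135.5°, groundspeed=134.9 kt
Leg 5: track=43.3°, groundspeed=107.3 kt

Leg 1: heading 259.7°; drift -8.8° → track 250.9°, groundspeed 124.0 kt
Leg 2: heading 31.6°; drift +6.2° → track 37.8°, groundspeed 106.1 kt
Leg 3: heading 123.1°; drift +6.5° → track 129.6°, groundspeed 133.5 kt
Leg 4: heading 129.7°; drift +5.8° → track 135.5°, groundspeed 134.9 kt
Leg 5: heading 36.5°; drift +6.8° → track 43.3°, groundspeed 107.3 kt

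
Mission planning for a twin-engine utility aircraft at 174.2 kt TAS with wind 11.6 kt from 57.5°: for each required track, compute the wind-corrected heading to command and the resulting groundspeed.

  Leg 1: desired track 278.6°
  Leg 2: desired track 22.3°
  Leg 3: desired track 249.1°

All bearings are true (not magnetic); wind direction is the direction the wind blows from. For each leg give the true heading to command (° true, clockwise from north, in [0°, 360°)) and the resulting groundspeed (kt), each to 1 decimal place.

Leg 1: heading=281.1°, groundspeed=182.8 kt
Leg 2: heading=24.5°, groundspeed=164.6 kt
Leg 3: heading=249.9°, groundspeed=185.5 kt

Leg 1: desired track 278.6°; wind correction +2.5° → command heading 281.1°, groundspeed 182.8 kt
Leg 2: desired track 22.3°; wind correction +2.2° → command heading 24.5°, groundspeed 164.6 kt
Leg 3: desired track 249.1°; wind correction +0.8° → command heading 249.9°, groundspeed 185.5 kt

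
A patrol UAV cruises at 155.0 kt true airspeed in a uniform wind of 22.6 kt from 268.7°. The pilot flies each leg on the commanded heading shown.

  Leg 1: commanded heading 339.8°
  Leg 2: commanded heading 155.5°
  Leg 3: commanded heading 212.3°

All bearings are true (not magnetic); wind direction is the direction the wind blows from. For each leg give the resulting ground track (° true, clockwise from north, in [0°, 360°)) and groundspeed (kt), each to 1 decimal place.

Leg 1: heading 339.8°; drift +8.2° → track 348.0°, groundspeed 149.2 kt
Leg 2: heading 155.5°; drift -7.2° → track 148.3°, groundspeed 165.2 kt
Leg 3: heading 212.3°; drift -7.5° → track 204.8°, groundspeed 143.7 kt

Leg 1: track=348.0°, groundspeed=149.2 kt
Leg 2: track=148.3°, groundspeed=165.2 kt
Leg 3: track=204.8°, groundspeed=143.7 kt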